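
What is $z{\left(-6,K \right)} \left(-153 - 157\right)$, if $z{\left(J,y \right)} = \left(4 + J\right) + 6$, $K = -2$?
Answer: $-1240$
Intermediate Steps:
$z{\left(J,y \right)} = 10 + J$
$z{\left(-6,K \right)} \left(-153 - 157\right) = \left(10 - 6\right) \left(-153 - 157\right) = 4 \left(-310\right) = -1240$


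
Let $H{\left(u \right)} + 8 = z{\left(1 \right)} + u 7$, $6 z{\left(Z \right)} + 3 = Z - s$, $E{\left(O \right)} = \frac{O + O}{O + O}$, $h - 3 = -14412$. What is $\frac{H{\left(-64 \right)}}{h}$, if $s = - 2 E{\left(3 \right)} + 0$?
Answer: $\frac{152}{4803} \approx 0.031647$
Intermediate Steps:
$h = -14409$ ($h = 3 - 14412 = -14409$)
$E{\left(O \right)} = 1$ ($E{\left(O \right)} = \frac{2 O}{2 O} = 2 O \frac{1}{2 O} = 1$)
$s = -2$ ($s = \left(-2\right) 1 + 0 = -2 + 0 = -2$)
$z{\left(Z \right)} = - \frac{1}{6} + \frac{Z}{6}$ ($z{\left(Z \right)} = - \frac{1}{2} + \frac{Z - -2}{6} = - \frac{1}{2} + \frac{Z + 2}{6} = - \frac{1}{2} + \frac{2 + Z}{6} = - \frac{1}{2} + \left(\frac{1}{3} + \frac{Z}{6}\right) = - \frac{1}{6} + \frac{Z}{6}$)
$H{\left(u \right)} = -8 + 7 u$ ($H{\left(u \right)} = -8 + \left(\left(- \frac{1}{6} + \frac{1}{6} \cdot 1\right) + u 7\right) = -8 + \left(\left(- \frac{1}{6} + \frac{1}{6}\right) + 7 u\right) = -8 + \left(0 + 7 u\right) = -8 + 7 u$)
$\frac{H{\left(-64 \right)}}{h} = \frac{-8 + 7 \left(-64\right)}{-14409} = \left(-8 - 448\right) \left(- \frac{1}{14409}\right) = \left(-456\right) \left(- \frac{1}{14409}\right) = \frac{152}{4803}$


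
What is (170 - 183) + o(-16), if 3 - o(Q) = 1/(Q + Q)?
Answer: -319/32 ≈ -9.9688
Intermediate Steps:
o(Q) = 3 - 1/(2*Q) (o(Q) = 3 - 1/(Q + Q) = 3 - 1/(2*Q))
(170 - 183) + o(-16) = (170 - 183) + (3 - ½/(-16)) = -13 + (3 - ½*(-1/16)) = -13 + (3 + 1/32) = -13 + 97/32 = -319/32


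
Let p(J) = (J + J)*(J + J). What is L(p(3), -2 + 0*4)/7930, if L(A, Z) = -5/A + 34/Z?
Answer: -617/285480 ≈ -0.0021613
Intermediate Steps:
p(J) = 4*J**2 (p(J) = (2*J)*(2*J) = 4*J**2)
L(p(3), -2 + 0*4)/7930 = (-5/(4*3**2) + 34/(-2 + 0*4))/7930 = (-5/(4*9) + 34/(-2 + 0))*(1/7930) = (-5/36 + 34/(-2))*(1/7930) = (-5*1/36 + 34*(-1/2))*(1/7930) = (-5/36 - 17)*(1/7930) = -617/36*1/7930 = -617/285480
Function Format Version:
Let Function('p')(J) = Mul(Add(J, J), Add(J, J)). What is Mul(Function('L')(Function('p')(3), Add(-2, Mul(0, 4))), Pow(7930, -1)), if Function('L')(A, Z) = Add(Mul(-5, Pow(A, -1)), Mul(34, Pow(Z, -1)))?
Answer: Rational(-617, 285480) ≈ -0.0021613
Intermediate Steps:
Function('p')(J) = Mul(4, Pow(J, 2)) (Function('p')(J) = Mul(Mul(2, J), Mul(2, J)) = Mul(4, Pow(J, 2)))
Mul(Function('L')(Function('p')(3), Add(-2, Mul(0, 4))), Pow(7930, -1)) = Mul(Add(Mul(-5, Pow(Mul(4, Pow(3, 2)), -1)), Mul(34, Pow(Add(-2, Mul(0, 4)), -1))), Pow(7930, -1)) = Mul(Add(Mul(-5, Pow(Mul(4, 9), -1)), Mul(34, Pow(Add(-2, 0), -1))), Rational(1, 7930)) = Mul(Add(Mul(-5, Pow(36, -1)), Mul(34, Pow(-2, -1))), Rational(1, 7930)) = Mul(Add(Mul(-5, Rational(1, 36)), Mul(34, Rational(-1, 2))), Rational(1, 7930)) = Mul(Add(Rational(-5, 36), -17), Rational(1, 7930)) = Mul(Rational(-617, 36), Rational(1, 7930)) = Rational(-617, 285480)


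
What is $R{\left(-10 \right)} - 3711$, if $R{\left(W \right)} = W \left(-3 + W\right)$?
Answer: $-3581$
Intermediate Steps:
$R{\left(-10 \right)} - 3711 = - 10 \left(-3 - 10\right) - 3711 = \left(-10\right) \left(-13\right) - 3711 = 130 - 3711 = -3581$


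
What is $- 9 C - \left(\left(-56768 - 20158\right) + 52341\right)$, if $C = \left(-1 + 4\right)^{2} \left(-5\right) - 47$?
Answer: $25413$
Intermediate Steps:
$C = -92$ ($C = 3^{2} \left(-5\right) - 47 = 9 \left(-5\right) - 47 = -45 - 47 = -92$)
$- 9 C - \left(\left(-56768 - 20158\right) + 52341\right) = \left(-9\right) \left(-92\right) - \left(\left(-56768 - 20158\right) + 52341\right) = 828 - \left(-76926 + 52341\right) = 828 - -24585 = 828 + 24585 = 25413$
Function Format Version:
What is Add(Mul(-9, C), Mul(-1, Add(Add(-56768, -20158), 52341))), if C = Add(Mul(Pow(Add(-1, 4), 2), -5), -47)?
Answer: 25413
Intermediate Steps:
C = -92 (C = Add(Mul(Pow(3, 2), -5), -47) = Add(Mul(9, -5), -47) = Add(-45, -47) = -92)
Add(Mul(-9, C), Mul(-1, Add(Add(-56768, -20158), 52341))) = Add(Mul(-9, -92), Mul(-1, Add(Add(-56768, -20158), 52341))) = Add(828, Mul(-1, Add(-76926, 52341))) = Add(828, Mul(-1, -24585)) = Add(828, 24585) = 25413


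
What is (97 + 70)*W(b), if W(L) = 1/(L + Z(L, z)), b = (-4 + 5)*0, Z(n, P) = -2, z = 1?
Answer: -167/2 ≈ -83.500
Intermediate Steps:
b = 0 (b = 1*0 = 0)
W(L) = 1/(-2 + L) (W(L) = 1/(L - 2) = 1/(-2 + L))
(97 + 70)*W(b) = (97 + 70)/(-2 + 0) = 167/(-2) = 167*(-½) = -167/2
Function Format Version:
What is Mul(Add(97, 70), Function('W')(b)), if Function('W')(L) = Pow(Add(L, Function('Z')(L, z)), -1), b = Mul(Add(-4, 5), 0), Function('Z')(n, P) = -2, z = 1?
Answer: Rational(-167, 2) ≈ -83.500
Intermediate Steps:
b = 0 (b = Mul(1, 0) = 0)
Function('W')(L) = Pow(Add(-2, L), -1) (Function('W')(L) = Pow(Add(L, -2), -1) = Pow(Add(-2, L), -1))
Mul(Add(97, 70), Function('W')(b)) = Mul(Add(97, 70), Pow(Add(-2, 0), -1)) = Mul(167, Pow(-2, -1)) = Mul(167, Rational(-1, 2)) = Rational(-167, 2)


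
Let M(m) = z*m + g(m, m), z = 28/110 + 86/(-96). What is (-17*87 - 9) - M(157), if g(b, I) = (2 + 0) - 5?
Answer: -3654599/2640 ≈ -1384.3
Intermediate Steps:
g(b, I) = -3 (g(b, I) = 2 - 5 = -3)
z = -1693/2640 (z = 28*(1/110) + 86*(-1/96) = 14/55 - 43/48 = -1693/2640 ≈ -0.64129)
M(m) = -3 - 1693*m/2640 (M(m) = -1693*m/2640 - 3 = -3 - 1693*m/2640)
(-17*87 - 9) - M(157) = (-17*87 - 9) - (-3 - 1693/2640*157) = (-1479 - 9) - (-3 - 265801/2640) = -1488 - 1*(-273721/2640) = -1488 + 273721/2640 = -3654599/2640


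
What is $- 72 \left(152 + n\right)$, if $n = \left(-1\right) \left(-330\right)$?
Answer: $-34704$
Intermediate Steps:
$n = 330$
$- 72 \left(152 + n\right) = - 72 \left(152 + 330\right) = \left(-72\right) 482 = -34704$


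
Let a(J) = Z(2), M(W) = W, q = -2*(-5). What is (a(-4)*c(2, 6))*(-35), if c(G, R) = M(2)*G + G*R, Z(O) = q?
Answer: -5600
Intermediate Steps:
q = 10
Z(O) = 10
a(J) = 10
c(G, R) = 2*G + G*R
(a(-4)*c(2, 6))*(-35) = (10*(2*(2 + 6)))*(-35) = (10*(2*8))*(-35) = (10*16)*(-35) = 160*(-35) = -5600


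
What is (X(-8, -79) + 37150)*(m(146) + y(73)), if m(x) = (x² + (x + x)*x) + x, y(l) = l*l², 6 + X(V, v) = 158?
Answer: 16901946522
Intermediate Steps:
X(V, v) = 152 (X(V, v) = -6 + 158 = 152)
y(l) = l³
m(x) = x + 3*x² (m(x) = (x² + (2*x)*x) + x = (x² + 2*x²) + x = 3*x² + x = x + 3*x²)
(X(-8, -79) + 37150)*(m(146) + y(73)) = (152 + 37150)*(146*(1 + 3*146) + 73³) = 37302*(146*(1 + 438) + 389017) = 37302*(146*439 + 389017) = 37302*(64094 + 389017) = 37302*453111 = 16901946522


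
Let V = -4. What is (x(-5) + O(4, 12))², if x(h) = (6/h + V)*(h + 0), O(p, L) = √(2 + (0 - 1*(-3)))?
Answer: (26 + √5)² ≈ 797.28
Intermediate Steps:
O(p, L) = √5 (O(p, L) = √(2 + (0 + 3)) = √(2 + 3) = √5)
x(h) = h*(-4 + 6/h) (x(h) = (6/h - 4)*(h + 0) = (-4 + 6/h)*h = h*(-4 + 6/h))
(x(-5) + O(4, 12))² = ((6 - 4*(-5)) + √5)² = ((6 + 20) + √5)² = (26 + √5)²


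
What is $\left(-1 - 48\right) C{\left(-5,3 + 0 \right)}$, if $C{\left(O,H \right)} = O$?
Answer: $245$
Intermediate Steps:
$\left(-1 - 48\right) C{\left(-5,3 + 0 \right)} = \left(-1 - 48\right) \left(-5\right) = \left(-49\right) \left(-5\right) = 245$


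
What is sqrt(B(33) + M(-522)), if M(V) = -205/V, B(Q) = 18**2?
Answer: sqrt(9821314)/174 ≈ 18.011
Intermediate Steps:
B(Q) = 324
sqrt(B(33) + M(-522)) = sqrt(324 - 205/(-522)) = sqrt(324 - 205*(-1/522)) = sqrt(324 + 205/522) = sqrt(169333/522) = sqrt(9821314)/174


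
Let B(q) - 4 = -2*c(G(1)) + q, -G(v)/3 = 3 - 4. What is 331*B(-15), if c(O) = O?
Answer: -5627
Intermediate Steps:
G(v) = 3 (G(v) = -3*(3 - 4) = -3*(-1) = 3)
B(q) = -2 + q (B(q) = 4 + (-2*3 + q) = 4 + (-6 + q) = -2 + q)
331*B(-15) = 331*(-2 - 15) = 331*(-17) = -5627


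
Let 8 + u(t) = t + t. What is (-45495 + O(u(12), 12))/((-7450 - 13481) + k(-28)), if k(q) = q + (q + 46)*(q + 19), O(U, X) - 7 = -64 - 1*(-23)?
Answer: 45529/21121 ≈ 2.1556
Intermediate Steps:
u(t) = -8 + 2*t (u(t) = -8 + (t + t) = -8 + 2*t)
O(U, X) = -34 (O(U, X) = 7 + (-64 - 1*(-23)) = 7 + (-64 + 23) = 7 - 41 = -34)
k(q) = q + (19 + q)*(46 + q) (k(q) = q + (46 + q)*(19 + q) = q + (19 + q)*(46 + q))
(-45495 + O(u(12), 12))/((-7450 - 13481) + k(-28)) = (-45495 - 34)/((-7450 - 13481) + (874 + (-28)² + 66*(-28))) = -45529/(-20931 + (874 + 784 - 1848)) = -45529/(-20931 - 190) = -45529/(-21121) = -45529*(-1/21121) = 45529/21121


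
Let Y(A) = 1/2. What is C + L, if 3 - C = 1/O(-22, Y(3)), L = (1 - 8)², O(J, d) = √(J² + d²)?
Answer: 52 - 2*√1937/1937 ≈ 51.955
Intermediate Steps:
Y(A) = ½ (Y(A) = 1*(½) = ½)
L = 49 (L = (-7)² = 49)
C = 3 - 2*√1937/1937 (C = 3 - 1/(√((-22)² + (½)²)) = 3 - 1/(√(484 + ¼)) = 3 - 1/(√(1937/4)) = 3 - 1/(√1937/2) = 3 - 2*√1937/1937 ≈ 2.9546)
C + L = (3 - 2*√1937/1937) + 49 = 52 - 2*√1937/1937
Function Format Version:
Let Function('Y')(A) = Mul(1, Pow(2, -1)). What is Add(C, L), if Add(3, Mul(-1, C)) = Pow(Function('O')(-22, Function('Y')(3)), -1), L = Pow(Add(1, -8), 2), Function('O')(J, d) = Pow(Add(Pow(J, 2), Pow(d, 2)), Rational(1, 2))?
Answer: Add(52, Mul(Rational(-2, 1937), Pow(1937, Rational(1, 2)))) ≈ 51.955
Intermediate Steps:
Function('Y')(A) = Rational(1, 2) (Function('Y')(A) = Mul(1, Rational(1, 2)) = Rational(1, 2))
L = 49 (L = Pow(-7, 2) = 49)
C = Add(3, Mul(Rational(-2, 1937), Pow(1937, Rational(1, 2)))) (C = Add(3, Mul(-1, Pow(Pow(Add(Pow(-22, 2), Pow(Rational(1, 2), 2)), Rational(1, 2)), -1))) = Add(3, Mul(-1, Pow(Pow(Add(484, Rational(1, 4)), Rational(1, 2)), -1))) = Add(3, Mul(-1, Pow(Pow(Rational(1937, 4), Rational(1, 2)), -1))) = Add(3, Mul(-1, Pow(Mul(Rational(1, 2), Pow(1937, Rational(1, 2))), -1))) = Add(3, Mul(-1, Mul(Rational(2, 1937), Pow(1937, Rational(1, 2))))) = Add(3, Mul(Rational(-2, 1937), Pow(1937, Rational(1, 2)))) ≈ 2.9546)
Add(C, L) = Add(Add(3, Mul(Rational(-2, 1937), Pow(1937, Rational(1, 2)))), 49) = Add(52, Mul(Rational(-2, 1937), Pow(1937, Rational(1, 2))))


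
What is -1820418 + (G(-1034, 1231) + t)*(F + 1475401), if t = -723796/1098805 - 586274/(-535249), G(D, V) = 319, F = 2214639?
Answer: 10648971661850084782/9048219653 ≈ 1.1769e+9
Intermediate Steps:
t = 19753055182/45241098265 (t = -723796*1/1098805 - 586274*(-1/535249) = -723796/1098805 + 45098/41173 = 19753055182/45241098265 ≈ 0.43662)
-1820418 + (G(-1034, 1231) + t)*(F + 1475401) = -1820418 + (319 + 19753055182/45241098265)*(2214639 + 1475401) = -1820418 + (14451663401717/45241098265)*3690040 = -1820418 + 10665443203774359736/9048219653 = 10648971661850084782/9048219653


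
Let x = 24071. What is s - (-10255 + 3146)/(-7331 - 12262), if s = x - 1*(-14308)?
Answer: 751952638/19593 ≈ 38379.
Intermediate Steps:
s = 38379 (s = 24071 - 1*(-14308) = 24071 + 14308 = 38379)
s - (-10255 + 3146)/(-7331 - 12262) = 38379 - (-10255 + 3146)/(-7331 - 12262) = 38379 - (-7109)/(-19593) = 38379 - (-7109)*(-1)/19593 = 38379 - 1*7109/19593 = 38379 - 7109/19593 = 751952638/19593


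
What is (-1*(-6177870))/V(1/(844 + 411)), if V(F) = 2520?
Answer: 68643/28 ≈ 2451.5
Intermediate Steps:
(-1*(-6177870))/V(1/(844 + 411)) = -1*(-6177870)/2520 = 6177870*(1/2520) = 68643/28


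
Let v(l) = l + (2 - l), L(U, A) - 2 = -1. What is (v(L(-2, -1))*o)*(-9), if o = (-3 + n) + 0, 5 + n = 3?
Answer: 90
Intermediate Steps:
n = -2 (n = -5 + 3 = -2)
L(U, A) = 1 (L(U, A) = 2 - 1 = 1)
o = -5 (o = (-3 - 2) + 0 = -5 + 0 = -5)
v(l) = 2
(v(L(-2, -1))*o)*(-9) = (2*(-5))*(-9) = -10*(-9) = 90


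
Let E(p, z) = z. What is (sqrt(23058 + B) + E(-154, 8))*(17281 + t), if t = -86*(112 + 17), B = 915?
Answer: 49496 + 6187*sqrt(23973) ≈ 1.0074e+6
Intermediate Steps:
t = -11094 (t = -86*129 = -11094)
(sqrt(23058 + B) + E(-154, 8))*(17281 + t) = (sqrt(23058 + 915) + 8)*(17281 - 11094) = (sqrt(23973) + 8)*6187 = (8 + sqrt(23973))*6187 = 49496 + 6187*sqrt(23973)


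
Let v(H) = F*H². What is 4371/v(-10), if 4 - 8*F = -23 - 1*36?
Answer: 2914/525 ≈ 5.5505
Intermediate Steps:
F = 63/8 (F = ½ - (-23 - 1*36)/8 = ½ - (-23 - 36)/8 = ½ - ⅛*(-59) = ½ + 59/8 = 63/8 ≈ 7.8750)
v(H) = 63*H²/8
4371/v(-10) = 4371/(((63/8)*(-10)²)) = 4371/(((63/8)*100)) = 4371/(1575/2) = 4371*(2/1575) = 2914/525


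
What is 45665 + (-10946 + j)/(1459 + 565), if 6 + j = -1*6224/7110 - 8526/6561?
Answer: 39917044503557/874231380 ≈ 45660.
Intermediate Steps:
j = -7061996/863865 (j = -6 + (-1*6224/7110 - 8526/6561) = -6 + (-6224*1/7110 - 8526*1/6561) = -6 + (-3112/3555 - 2842/2187) = -6 - 1878806/863865 = -7061996/863865 ≈ -8.1749)
45665 + (-10946 + j)/(1459 + 565) = 45665 + (-10946 - 7061996/863865)/(1459 + 565) = 45665 - 9462928286/863865/2024 = 45665 - 9462928286/863865*1/2024 = 45665 - 4731464143/874231380 = 39917044503557/874231380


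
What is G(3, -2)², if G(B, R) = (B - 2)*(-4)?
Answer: 16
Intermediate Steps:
G(B, R) = 8 - 4*B (G(B, R) = (-2 + B)*(-4) = 8 - 4*B)
G(3, -2)² = (8 - 4*3)² = (8 - 12)² = (-4)² = 16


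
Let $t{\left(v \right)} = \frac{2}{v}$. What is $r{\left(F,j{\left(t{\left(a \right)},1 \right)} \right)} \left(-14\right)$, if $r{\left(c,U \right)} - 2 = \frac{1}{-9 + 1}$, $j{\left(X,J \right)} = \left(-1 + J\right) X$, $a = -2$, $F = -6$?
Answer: $- \frac{105}{4} \approx -26.25$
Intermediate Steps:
$j{\left(X,J \right)} = X \left(-1 + J\right)$
$r{\left(c,U \right)} = \frac{15}{8}$ ($r{\left(c,U \right)} = 2 + \frac{1}{-9 + 1} = 2 + \frac{1}{-8} = 2 - \frac{1}{8} = \frac{15}{8}$)
$r{\left(F,j{\left(t{\left(a \right)},1 \right)} \right)} \left(-14\right) = \frac{15}{8} \left(-14\right) = - \frac{105}{4}$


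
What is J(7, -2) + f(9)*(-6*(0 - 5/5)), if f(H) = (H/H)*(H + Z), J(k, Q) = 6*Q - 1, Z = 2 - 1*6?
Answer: 17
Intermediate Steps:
Z = -4 (Z = 2 - 6 = -4)
J(k, Q) = -1 + 6*Q
f(H) = -4 + H (f(H) = (H/H)*(H - 4) = 1*(-4 + H) = -4 + H)
J(7, -2) + f(9)*(-6*(0 - 5/5)) = (-1 + 6*(-2)) + (-4 + 9)*(-6*(0 - 5/5)) = (-1 - 12) + 5*(-6*(0 - 5*⅕)) = -13 + 5*(-6*(0 - 1)) = -13 + 5*(-6*(-1)) = -13 + 5*6 = -13 + 30 = 17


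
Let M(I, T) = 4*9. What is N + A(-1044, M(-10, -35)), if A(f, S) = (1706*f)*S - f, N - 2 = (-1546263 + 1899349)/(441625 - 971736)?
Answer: -33989264108724/530111 ≈ -6.4117e+7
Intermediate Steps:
M(I, T) = 36
N = 707136/530111 (N = 2 + (-1546263 + 1899349)/(441625 - 971736) = 2 + 353086/(-530111) = 2 + 353086*(-1/530111) = 2 - 353086/530111 = 707136/530111 ≈ 1.3339)
A(f, S) = -f + 1706*S*f (A(f, S) = 1706*S*f - f = -f + 1706*S*f)
N + A(-1044, M(-10, -35)) = 707136/530111 - 1044*(-1 + 1706*36) = 707136/530111 - 1044*(-1 + 61416) = 707136/530111 - 1044*61415 = 707136/530111 - 64117260 = -33989264108724/530111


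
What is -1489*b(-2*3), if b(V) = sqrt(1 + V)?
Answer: -1489*I*sqrt(5) ≈ -3329.5*I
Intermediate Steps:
-1489*b(-2*3) = -1489*sqrt(1 - 2*3) = -1489*sqrt(1 - 6) = -1489*I*sqrt(5)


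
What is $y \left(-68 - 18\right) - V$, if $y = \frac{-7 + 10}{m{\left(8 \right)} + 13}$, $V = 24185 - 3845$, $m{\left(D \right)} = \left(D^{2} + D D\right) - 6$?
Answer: $- \frac{915386}{45} \approx -20342.0$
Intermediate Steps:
$m{\left(D \right)} = -6 + 2 D^{2}$ ($m{\left(D \right)} = \left(D^{2} + D^{2}\right) - 6 = 2 D^{2} - 6 = -6 + 2 D^{2}$)
$V = 20340$ ($V = 24185 - 3845 = 20340$)
$y = \frac{1}{45}$ ($y = \frac{-7 + 10}{\left(-6 + 2 \cdot 8^{2}\right) + 13} = \frac{3}{\left(-6 + 2 \cdot 64\right) + 13} = \frac{3}{\left(-6 + 128\right) + 13} = \frac{3}{122 + 13} = \frac{3}{135} = 3 \cdot \frac{1}{135} = \frac{1}{45} \approx 0.022222$)
$y \left(-68 - 18\right) - V = \frac{-68 - 18}{45} - 20340 = \frac{1}{45} \left(-86\right) - 20340 = - \frac{86}{45} - 20340 = - \frac{915386}{45}$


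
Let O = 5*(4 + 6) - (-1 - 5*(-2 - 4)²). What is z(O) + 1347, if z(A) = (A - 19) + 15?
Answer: 1574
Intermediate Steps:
O = 231 (O = 5*10 - (-1 - 5*(-6)²) = 50 - (-1 - 5*36) = 50 - (-1 - 180) = 50 - 1*(-181) = 50 + 181 = 231)
z(A) = -4 + A (z(A) = (-19 + A) + 15 = -4 + A)
z(O) + 1347 = (-4 + 231) + 1347 = 227 + 1347 = 1574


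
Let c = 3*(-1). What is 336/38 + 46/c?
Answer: -370/57 ≈ -6.4912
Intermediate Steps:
c = -3
336/38 + 46/c = 336/38 + 46/(-3) = 336*(1/38) + 46*(-⅓) = 168/19 - 46/3 = -370/57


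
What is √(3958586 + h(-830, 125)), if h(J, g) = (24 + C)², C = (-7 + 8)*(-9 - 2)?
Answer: 41*√2355 ≈ 1989.7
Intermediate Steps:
C = -11 (C = 1*(-11) = -11)
h(J, g) = 169 (h(J, g) = (24 - 11)² = 13² = 169)
√(3958586 + h(-830, 125)) = √(3958586 + 169) = √3958755 = 41*√2355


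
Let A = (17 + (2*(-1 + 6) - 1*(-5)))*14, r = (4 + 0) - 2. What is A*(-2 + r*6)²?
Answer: 44800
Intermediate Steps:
r = 2 (r = 4 - 2 = 2)
A = 448 (A = (17 + (2*5 + 5))*14 = (17 + (10 + 5))*14 = (17 + 15)*14 = 32*14 = 448)
A*(-2 + r*6)² = 448*(-2 + 2*6)² = 448*(-2 + 12)² = 448*10² = 448*100 = 44800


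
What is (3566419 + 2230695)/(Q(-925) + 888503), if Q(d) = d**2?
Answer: 2898557/872064 ≈ 3.3238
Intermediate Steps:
(3566419 + 2230695)/(Q(-925) + 888503) = (3566419 + 2230695)/((-925)**2 + 888503) = 5797114/(855625 + 888503) = 5797114/1744128 = 5797114*(1/1744128) = 2898557/872064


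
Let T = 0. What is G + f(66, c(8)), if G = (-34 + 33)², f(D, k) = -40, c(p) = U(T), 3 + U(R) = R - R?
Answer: -39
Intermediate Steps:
U(R) = -3 (U(R) = -3 + (R - R) = -3 + 0 = -3)
c(p) = -3
G = 1 (G = (-1)² = 1)
G + f(66, c(8)) = 1 - 40 = -39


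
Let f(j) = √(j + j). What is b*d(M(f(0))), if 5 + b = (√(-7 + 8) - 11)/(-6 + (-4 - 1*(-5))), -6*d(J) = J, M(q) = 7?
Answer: 7/2 ≈ 3.5000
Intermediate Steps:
f(j) = √2*√j (f(j) = √(2*j) = √2*√j)
d(J) = -J/6
b = -3 (b = -5 + (√(-7 + 8) - 11)/(-6 + (-4 - 1*(-5))) = -5 + (√1 - 11)/(-6 + (-4 + 5)) = -5 + (1 - 11)/(-6 + 1) = -5 - 10/(-5) = -5 - 10*(-⅕) = -5 + 2 = -3)
b*d(M(f(0))) = -(-1)*7/2 = -3*(-7/6) = 7/2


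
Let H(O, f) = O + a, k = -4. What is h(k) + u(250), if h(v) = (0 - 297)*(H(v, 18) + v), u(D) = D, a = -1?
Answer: 2923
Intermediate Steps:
H(O, f) = -1 + O (H(O, f) = O - 1 = -1 + O)
h(v) = 297 - 594*v (h(v) = (0 - 297)*((-1 + v) + v) = -297*(-1 + 2*v) = 297 - 594*v)
h(k) + u(250) = (297 - 594*(-4)) + 250 = (297 + 2376) + 250 = 2673 + 250 = 2923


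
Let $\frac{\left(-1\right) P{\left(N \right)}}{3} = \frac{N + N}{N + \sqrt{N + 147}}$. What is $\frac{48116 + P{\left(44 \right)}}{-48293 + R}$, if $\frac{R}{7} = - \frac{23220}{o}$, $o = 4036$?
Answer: $- \frac{3025227187}{3039308380} - \frac{33297 \sqrt{191}}{10637579330} \approx -0.99541$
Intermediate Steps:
$P{\left(N \right)} = - \frac{6 N}{N + \sqrt{147 + N}}$ ($P{\left(N \right)} = - 3 \frac{N + N}{N + \sqrt{N + 147}} = - 3 \frac{2 N}{N + \sqrt{147 + N}} = - \frac{6 N}{N + \sqrt{147 + N}}$)
$R = - \frac{40635}{1009}$ ($R = 7 \left(- \frac{23220}{4036}\right) = 7 \left(\left(-23220\right) \frac{1}{4036}\right) = 7 \left(- \frac{5805}{1009}\right) = - \frac{40635}{1009} \approx -40.273$)
$\frac{48116 + P{\left(44 \right)}}{-48293 + R} = \frac{48116 - \frac{264}{44 + \sqrt{147 + 44}}}{-48293 - \frac{40635}{1009}} = \frac{48116 - \frac{264}{44 + \sqrt{191}}}{- \frac{48768272}{1009}} = \left(48116 - \frac{264}{44 + \sqrt{191}}\right) \left(- \frac{1009}{48768272}\right) = - \frac{12137261}{12192068} + \frac{33297}{6096034 \left(44 + \sqrt{191}\right)}$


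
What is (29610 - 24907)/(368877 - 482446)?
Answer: -4703/113569 ≈ -0.041411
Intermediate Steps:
(29610 - 24907)/(368877 - 482446) = 4703/(-113569) = 4703*(-1/113569) = -4703/113569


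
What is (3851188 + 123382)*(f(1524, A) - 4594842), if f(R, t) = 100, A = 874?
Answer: -18262123710940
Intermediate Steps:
(3851188 + 123382)*(f(1524, A) - 4594842) = (3851188 + 123382)*(100 - 4594842) = 3974570*(-4594742) = -18262123710940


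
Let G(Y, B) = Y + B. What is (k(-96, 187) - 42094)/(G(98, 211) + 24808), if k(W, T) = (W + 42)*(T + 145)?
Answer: -60022/25117 ≈ -2.3897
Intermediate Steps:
k(W, T) = (42 + W)*(145 + T)
G(Y, B) = B + Y
(k(-96, 187) - 42094)/(G(98, 211) + 24808) = ((6090 + 42*187 + 145*(-96) + 187*(-96)) - 42094)/((211 + 98) + 24808) = ((6090 + 7854 - 13920 - 17952) - 42094)/(309 + 24808) = (-17928 - 42094)/25117 = -60022*1/25117 = -60022/25117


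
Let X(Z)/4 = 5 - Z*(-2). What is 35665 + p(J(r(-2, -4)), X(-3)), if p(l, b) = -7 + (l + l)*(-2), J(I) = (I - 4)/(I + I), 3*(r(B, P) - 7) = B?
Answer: 677488/19 ≈ 35657.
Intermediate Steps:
r(B, P) = 7 + B/3
X(Z) = 20 + 8*Z (X(Z) = 4*(5 - Z*(-2)) = 4*(5 - (-2)*Z) = 4*(5 + 2*Z) = 20 + 8*Z)
J(I) = (-4 + I)/(2*I) (J(I) = (-4 + I)/((2*I)) = (-4 + I)*(1/(2*I)) = (-4 + I)/(2*I))
p(l, b) = -7 - 4*l (p(l, b) = -7 + (2*l)*(-2) = -7 - 4*l)
35665 + p(J(r(-2, -4)), X(-3)) = 35665 + (-7 - 2*(-4 + (7 + (⅓)*(-2)))/(7 + (⅓)*(-2))) = 35665 + (-7 - 2*(-4 + (7 - ⅔))/(7 - ⅔)) = 35665 + (-7 - 2*(-4 + 19/3)/19/3) = 35665 + (-7 - 2*3*7/(19*3)) = 35665 + (-7 - 4*7/38) = 35665 + (-7 - 14/19) = 35665 - 147/19 = 677488/19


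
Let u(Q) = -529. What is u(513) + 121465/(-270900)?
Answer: -28685513/54180 ≈ -529.45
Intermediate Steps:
u(513) + 121465/(-270900) = -529 + 121465/(-270900) = -529 + 121465*(-1/270900) = -529 - 24293/54180 = -28685513/54180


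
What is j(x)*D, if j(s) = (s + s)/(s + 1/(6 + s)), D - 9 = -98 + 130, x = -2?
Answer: 656/7 ≈ 93.714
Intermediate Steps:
D = 41 (D = 9 + (-98 + 130) = 9 + 32 = 41)
j(s) = 2*s/(s + 1/(6 + s)) (j(s) = (2*s)/(s + 1/(6 + s)) = 2*s/(s + 1/(6 + s)))
j(x)*D = (2*(-2)*(6 - 2)/(1 + (-2)² + 6*(-2)))*41 = (2*(-2)*4/(1 + 4 - 12))*41 = (2*(-2)*4/(-7))*41 = (2*(-2)*(-⅐)*4)*41 = (16/7)*41 = 656/7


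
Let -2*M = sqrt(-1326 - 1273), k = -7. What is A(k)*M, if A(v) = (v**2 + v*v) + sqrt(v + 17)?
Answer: I*sqrt(2599)*(-98 - sqrt(10))/2 ≈ -2578.6*I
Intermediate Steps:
A(v) = sqrt(17 + v) + 2*v**2 (A(v) = (v**2 + v**2) + sqrt(17 + v) = 2*v**2 + sqrt(17 + v) = sqrt(17 + v) + 2*v**2)
M = -I*sqrt(2599)/2 (M = -sqrt(-1326 - 1273)/2 = -I*sqrt(2599)/2 ≈ -25.49*I)
A(k)*M = (sqrt(17 - 7) + 2*(-7)**2)*(-I*sqrt(2599)/2) = (sqrt(10) + 2*49)*(-I*sqrt(2599)/2) = (sqrt(10) + 98)*(-I*sqrt(2599)/2) = (98 + sqrt(10))*(-I*sqrt(2599)/2) = -I*sqrt(2599)*(98 + sqrt(10))/2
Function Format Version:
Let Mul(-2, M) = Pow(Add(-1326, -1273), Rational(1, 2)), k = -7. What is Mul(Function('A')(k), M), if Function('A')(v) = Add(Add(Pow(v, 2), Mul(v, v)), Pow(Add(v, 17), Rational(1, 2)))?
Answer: Mul(Rational(1, 2), I, Pow(2599, Rational(1, 2)), Add(-98, Mul(-1, Pow(10, Rational(1, 2))))) ≈ Mul(-2578.6, I)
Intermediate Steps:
Function('A')(v) = Add(Pow(Add(17, v), Rational(1, 2)), Mul(2, Pow(v, 2))) (Function('A')(v) = Add(Add(Pow(v, 2), Pow(v, 2)), Pow(Add(17, v), Rational(1, 2))) = Add(Mul(2, Pow(v, 2)), Pow(Add(17, v), Rational(1, 2))) = Add(Pow(Add(17, v), Rational(1, 2)), Mul(2, Pow(v, 2))))
M = Mul(Rational(-1, 2), I, Pow(2599, Rational(1, 2))) (M = Mul(Rational(-1, 2), Pow(Add(-1326, -1273), Rational(1, 2))) = Mul(Rational(-1, 2), Pow(-2599, Rational(1, 2))) = Mul(Rational(-1, 2), Mul(I, Pow(2599, Rational(1, 2)))) = Mul(Rational(-1, 2), I, Pow(2599, Rational(1, 2))) ≈ Mul(-25.490, I))
Mul(Function('A')(k), M) = Mul(Add(Pow(Add(17, -7), Rational(1, 2)), Mul(2, Pow(-7, 2))), Mul(Rational(-1, 2), I, Pow(2599, Rational(1, 2)))) = Mul(Add(Pow(10, Rational(1, 2)), Mul(2, 49)), Mul(Rational(-1, 2), I, Pow(2599, Rational(1, 2)))) = Mul(Add(Pow(10, Rational(1, 2)), 98), Mul(Rational(-1, 2), I, Pow(2599, Rational(1, 2)))) = Mul(Add(98, Pow(10, Rational(1, 2))), Mul(Rational(-1, 2), I, Pow(2599, Rational(1, 2)))) = Mul(Rational(-1, 2), I, Pow(2599, Rational(1, 2)), Add(98, Pow(10, Rational(1, 2))))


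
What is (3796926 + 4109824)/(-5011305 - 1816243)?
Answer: -3953375/3413774 ≈ -1.1581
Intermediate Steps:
(3796926 + 4109824)/(-5011305 - 1816243) = 7906750/(-6827548) = 7906750*(-1/6827548) = -3953375/3413774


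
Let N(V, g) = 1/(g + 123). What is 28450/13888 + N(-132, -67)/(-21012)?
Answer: 5337421/2605488 ≈ 2.0485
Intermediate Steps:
N(V, g) = 1/(123 + g)
28450/13888 + N(-132, -67)/(-21012) = 28450/13888 + 1/((123 - 67)*(-21012)) = 28450*(1/13888) - 1/21012/56 = 14225/6944 + (1/56)*(-1/21012) = 14225/6944 - 1/1176672 = 5337421/2605488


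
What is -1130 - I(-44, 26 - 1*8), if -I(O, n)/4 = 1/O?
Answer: -12431/11 ≈ -1130.1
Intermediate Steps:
I(O, n) = -4/O
-1130 - I(-44, 26 - 1*8) = -1130 - (-4)/(-44) = -1130 - (-4)*(-1)/44 = -1130 - 1*1/11 = -1130 - 1/11 = -12431/11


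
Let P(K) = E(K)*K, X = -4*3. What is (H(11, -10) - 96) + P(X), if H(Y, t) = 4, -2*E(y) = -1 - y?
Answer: -26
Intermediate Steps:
E(y) = ½ + y/2 (E(y) = -(-1 - y)/2 = ½ + y/2)
X = -12
P(K) = K*(½ + K/2) (P(K) = (½ + K/2)*K = K*(½ + K/2))
(H(11, -10) - 96) + P(X) = (4 - 96) + (½)*(-12)*(1 - 12) = -92 + (½)*(-12)*(-11) = -92 + 66 = -26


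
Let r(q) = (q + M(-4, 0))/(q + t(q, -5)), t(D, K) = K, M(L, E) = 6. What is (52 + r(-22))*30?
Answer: 14200/9 ≈ 1577.8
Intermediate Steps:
r(q) = (6 + q)/(-5 + q) (r(q) = (q + 6)/(q - 5) = (6 + q)/(-5 + q))
(52 + r(-22))*30 = (52 + (6 - 22)/(-5 - 22))*30 = (52 - 16/(-27))*30 = (52 - 1/27*(-16))*30 = (52 + 16/27)*30 = (1420/27)*30 = 14200/9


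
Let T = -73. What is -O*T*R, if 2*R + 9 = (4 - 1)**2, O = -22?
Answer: 0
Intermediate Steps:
R = 0 (R = -9/2 + (4 - 1)**2/2 = -9/2 + (1/2)*3**2 = -9/2 + (1/2)*9 = -9/2 + 9/2 = 0)
-O*T*R = -(-22*(-73))*0 = -1606*0 = -1*0 = 0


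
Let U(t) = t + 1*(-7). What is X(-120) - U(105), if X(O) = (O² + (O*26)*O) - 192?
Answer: 388510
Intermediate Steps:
U(t) = -7 + t (U(t) = t - 7 = -7 + t)
X(O) = -192 + 27*O² (X(O) = (O² + (26*O)*O) - 192 = (O² + 26*O²) - 192 = 27*O² - 192 = -192 + 27*O²)
X(-120) - U(105) = (-192 + 27*(-120)²) - (-7 + 105) = (-192 + 27*14400) - 1*98 = (-192 + 388800) - 98 = 388608 - 98 = 388510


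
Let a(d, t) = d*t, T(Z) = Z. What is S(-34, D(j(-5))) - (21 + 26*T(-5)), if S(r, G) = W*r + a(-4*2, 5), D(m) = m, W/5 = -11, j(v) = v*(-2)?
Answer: 1939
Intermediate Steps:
j(v) = -2*v
W = -55 (W = 5*(-11) = -55)
S(r, G) = -40 - 55*r (S(r, G) = -55*r - 4*2*5 = -55*r - 8*5 = -55*r - 40 = -40 - 55*r)
S(-34, D(j(-5))) - (21 + 26*T(-5)) = (-40 - 55*(-34)) - (21 + 26*(-5)) = (-40 + 1870) - (21 - 130) = 1830 - 1*(-109) = 1830 + 109 = 1939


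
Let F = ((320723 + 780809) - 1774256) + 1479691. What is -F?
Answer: -806967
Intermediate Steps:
F = 806967 (F = (1101532 - 1774256) + 1479691 = -672724 + 1479691 = 806967)
-F = -1*806967 = -806967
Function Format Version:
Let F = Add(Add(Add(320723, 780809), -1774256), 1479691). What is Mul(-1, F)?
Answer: -806967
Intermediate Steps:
F = 806967 (F = Add(Add(1101532, -1774256), 1479691) = Add(-672724, 1479691) = 806967)
Mul(-1, F) = Mul(-1, 806967) = -806967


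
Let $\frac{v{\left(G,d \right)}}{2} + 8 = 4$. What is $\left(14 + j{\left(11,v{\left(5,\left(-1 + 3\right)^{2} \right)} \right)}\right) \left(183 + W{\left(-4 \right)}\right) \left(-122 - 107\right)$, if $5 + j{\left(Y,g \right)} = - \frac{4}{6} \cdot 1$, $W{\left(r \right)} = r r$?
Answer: $- \frac{1139275}{3} \approx -3.7976 \cdot 10^{5}$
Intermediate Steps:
$W{\left(r \right)} = r^{2}$
$v{\left(G,d \right)} = -8$ ($v{\left(G,d \right)} = -16 + 2 \cdot 4 = -16 + 8 = -8$)
$j{\left(Y,g \right)} = - \frac{17}{3}$ ($j{\left(Y,g \right)} = -5 + - \frac{4}{6} \cdot 1 = -5 + \left(-4\right) \frac{1}{6} \cdot 1 = -5 - \frac{2}{3} = - \frac{17}{3}$)
$\left(14 + j{\left(11,v{\left(5,\left(-1 + 3\right)^{2} \right)} \right)}\right) \left(183 + W{\left(-4 \right)}\right) \left(-122 - 107\right) = \left(14 - \frac{17}{3}\right) \left(183 + \left(-4\right)^{2}\right) \left(-122 - 107\right) = \frac{25 \left(183 + 16\right)}{3} \left(-229\right) = \frac{25}{3} \cdot 199 \left(-229\right) = \frac{4975}{3} \left(-229\right) = - \frac{1139275}{3}$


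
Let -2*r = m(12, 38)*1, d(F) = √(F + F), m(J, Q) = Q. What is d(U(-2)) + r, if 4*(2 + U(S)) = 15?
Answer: -19 + √14/2 ≈ -17.129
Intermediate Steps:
U(S) = 7/4 (U(S) = -2 + (¼)*15 = -2 + 15/4 = 7/4)
d(F) = √2*√F (d(F) = √(2*F) = √2*√F)
r = -19 ≈ -19.000
d(U(-2)) + r = √2*√(7/4) - 19 = √2*(√7/2) - 19 = √14/2 - 19 = -19 + √14/2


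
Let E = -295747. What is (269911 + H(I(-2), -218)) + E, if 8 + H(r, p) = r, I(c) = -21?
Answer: -25865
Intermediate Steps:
H(r, p) = -8 + r
(269911 + H(I(-2), -218)) + E = (269911 + (-8 - 21)) - 295747 = (269911 - 29) - 295747 = 269882 - 295747 = -25865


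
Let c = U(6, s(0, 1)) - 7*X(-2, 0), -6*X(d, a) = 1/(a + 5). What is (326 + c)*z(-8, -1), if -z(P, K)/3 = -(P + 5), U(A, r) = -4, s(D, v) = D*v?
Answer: -29001/10 ≈ -2900.1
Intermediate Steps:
X(d, a) = -1/(6*(5 + a)) (X(d, a) = -1/(6*(a + 5)) = -1/(6*(5 + a)))
z(P, K) = 15 + 3*P (z(P, K) = -(-3)*(P + 5) = -(-3)*(5 + P) = -3*(-5 - P) = 15 + 3*P)
c = -113/30 (c = -4 - (-7)/(30 + 6*0) = -4 - (-7)/(30 + 0) = -4 - (-7)/30 = -4 - 7*(-1/30) = -4 + 7/30 = -113/30 ≈ -3.7667)
(326 + c)*z(-8, -1) = (326 - 113/30)*(15 + 3*(-8)) = 9667*(15 - 24)/30 = (9667/30)*(-9) = -29001/10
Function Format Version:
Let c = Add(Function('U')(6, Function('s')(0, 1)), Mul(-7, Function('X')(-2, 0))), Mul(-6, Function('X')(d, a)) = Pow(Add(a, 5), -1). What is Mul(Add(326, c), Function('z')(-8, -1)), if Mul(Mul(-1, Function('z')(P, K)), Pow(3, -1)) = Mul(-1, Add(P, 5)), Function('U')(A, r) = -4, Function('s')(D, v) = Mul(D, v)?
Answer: Rational(-29001, 10) ≈ -2900.1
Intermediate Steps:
Function('X')(d, a) = Mul(Rational(-1, 6), Pow(Add(5, a), -1)) (Function('X')(d, a) = Mul(Rational(-1, 6), Pow(Add(a, 5), -1)) = Mul(Rational(-1, 6), Pow(Add(5, a), -1)))
Function('z')(P, K) = Add(15, Mul(3, P)) (Function('z')(P, K) = Mul(-3, Mul(-1, Add(P, 5))) = Mul(-3, Mul(-1, Add(5, P))) = Mul(-3, Add(-5, Mul(-1, P))) = Add(15, Mul(3, P)))
c = Rational(-113, 30) (c = Add(-4, Mul(-7, Mul(-1, Pow(Add(30, Mul(6, 0)), -1)))) = Add(-4, Mul(-7, Mul(-1, Pow(Add(30, 0), -1)))) = Add(-4, Mul(-7, Mul(-1, Pow(30, -1)))) = Add(-4, Mul(-7, Mul(-1, Rational(1, 30)))) = Add(-4, Mul(-7, Rational(-1, 30))) = Add(-4, Rational(7, 30)) = Rational(-113, 30) ≈ -3.7667)
Mul(Add(326, c), Function('z')(-8, -1)) = Mul(Add(326, Rational(-113, 30)), Add(15, Mul(3, -8))) = Mul(Rational(9667, 30), Add(15, -24)) = Mul(Rational(9667, 30), -9) = Rational(-29001, 10)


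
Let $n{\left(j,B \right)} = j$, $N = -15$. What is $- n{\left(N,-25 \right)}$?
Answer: $15$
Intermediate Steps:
$- n{\left(N,-25 \right)} = \left(-1\right) \left(-15\right) = 15$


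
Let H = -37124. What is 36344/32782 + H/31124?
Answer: -10728539/127538371 ≈ -0.084120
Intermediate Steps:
36344/32782 + H/31124 = 36344/32782 - 37124/31124 = 36344*(1/32782) - 37124*1/31124 = 18172/16391 - 9281/7781 = -10728539/127538371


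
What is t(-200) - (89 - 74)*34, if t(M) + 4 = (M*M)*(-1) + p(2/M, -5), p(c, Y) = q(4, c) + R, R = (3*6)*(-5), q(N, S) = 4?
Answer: -40600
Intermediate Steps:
R = -90 (R = 18*(-5) = -90)
p(c, Y) = -86 (p(c, Y) = 4 - 90 = -86)
t(M) = -90 - M² (t(M) = -4 + ((M*M)*(-1) - 86) = -4 + (M²*(-1) - 86) = -4 + (-M² - 86) = -4 + (-86 - M²) = -90 - M²)
t(-200) - (89 - 74)*34 = (-90 - 1*(-200)²) - (89 - 74)*34 = (-90 - 1*40000) - 15*34 = (-90 - 40000) - 1*510 = -40090 - 510 = -40600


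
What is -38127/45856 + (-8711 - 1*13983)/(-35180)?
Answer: -75162949/403303520 ≈ -0.18637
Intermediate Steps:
-38127/45856 + (-8711 - 1*13983)/(-35180) = -38127*1/45856 + (-8711 - 13983)*(-1/35180) = -38127/45856 - 22694*(-1/35180) = -38127/45856 + 11347/17590 = -75162949/403303520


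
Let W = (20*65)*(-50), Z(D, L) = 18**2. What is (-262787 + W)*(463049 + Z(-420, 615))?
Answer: -151887645551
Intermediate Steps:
Z(D, L) = 324
W = -65000 (W = 1300*(-50) = -65000)
(-262787 + W)*(463049 + Z(-420, 615)) = (-262787 - 65000)*(463049 + 324) = -327787*463373 = -151887645551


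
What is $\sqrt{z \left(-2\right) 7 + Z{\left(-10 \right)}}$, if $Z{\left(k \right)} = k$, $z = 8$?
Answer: $i \sqrt{122} \approx 11.045 i$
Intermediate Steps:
$\sqrt{z \left(-2\right) 7 + Z{\left(-10 \right)}} = \sqrt{8 \left(-2\right) 7 - 10} = \sqrt{\left(-16\right) 7 - 10} = \sqrt{-112 - 10} = \sqrt{-122} = i \sqrt{122}$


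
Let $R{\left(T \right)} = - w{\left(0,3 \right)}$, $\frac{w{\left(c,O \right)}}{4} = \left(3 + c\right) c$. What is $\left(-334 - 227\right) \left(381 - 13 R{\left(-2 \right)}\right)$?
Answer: $-213741$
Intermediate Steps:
$w{\left(c,O \right)} = 4 c \left(3 + c\right)$ ($w{\left(c,O \right)} = 4 \left(3 + c\right) c = 4 c \left(3 + c\right)$)
$R{\left(T \right)} = 0$ ($R{\left(T \right)} = - 4 \cdot 0 \left(3 + 0\right) = - 4 \cdot 0 \cdot 3 = \left(-1\right) 0 = 0$)
$\left(-334 - 227\right) \left(381 - 13 R{\left(-2 \right)}\right) = \left(-334 - 227\right) \left(381 - 0\right) = - 561 \left(381 + 0\right) = \left(-561\right) 381 = -213741$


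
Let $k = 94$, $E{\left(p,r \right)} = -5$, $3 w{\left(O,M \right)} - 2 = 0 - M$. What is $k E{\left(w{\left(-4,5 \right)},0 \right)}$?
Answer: $-470$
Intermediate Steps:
$w{\left(O,M \right)} = \frac{2}{3} - \frac{M}{3}$ ($w{\left(O,M \right)} = \frac{2}{3} + \frac{0 - M}{3} = \frac{2}{3} + \frac{\left(-1\right) M}{3} = \frac{2}{3} - \frac{M}{3}$)
$k E{\left(w{\left(-4,5 \right)},0 \right)} = 94 \left(-5\right) = -470$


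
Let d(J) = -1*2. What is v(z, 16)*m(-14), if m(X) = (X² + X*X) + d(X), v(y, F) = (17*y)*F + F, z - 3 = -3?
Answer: 6240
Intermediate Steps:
d(J) = -2
z = 0 (z = 3 - 3 = 0)
v(y, F) = F + 17*F*y (v(y, F) = 17*F*y + F = F + 17*F*y)
m(X) = -2 + 2*X² (m(X) = (X² + X*X) - 2 = (X² + X²) - 2 = 2*X² - 2 = -2 + 2*X²)
v(z, 16)*m(-14) = (16*(1 + 17*0))*(-2 + 2*(-14)²) = (16*(1 + 0))*(-2 + 2*196) = (16*1)*(-2 + 392) = 16*390 = 6240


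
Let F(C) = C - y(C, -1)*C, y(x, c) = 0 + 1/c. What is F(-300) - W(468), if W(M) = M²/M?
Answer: -1068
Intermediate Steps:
y(x, c) = 1/c
W(M) = M
F(C) = 2*C (F(C) = C - C/(-1) = C - (-1)*C = C + C = 2*C)
F(-300) - W(468) = 2*(-300) - 1*468 = -600 - 468 = -1068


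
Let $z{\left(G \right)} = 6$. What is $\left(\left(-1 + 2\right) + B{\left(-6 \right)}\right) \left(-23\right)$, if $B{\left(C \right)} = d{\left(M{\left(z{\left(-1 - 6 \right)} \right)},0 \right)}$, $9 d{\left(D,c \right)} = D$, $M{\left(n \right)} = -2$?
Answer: $- \frac{161}{9} \approx -17.889$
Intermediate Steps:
$d{\left(D,c \right)} = \frac{D}{9}$
$B{\left(C \right)} = - \frac{2}{9}$ ($B{\left(C \right)} = \frac{1}{9} \left(-2\right) = - \frac{2}{9}$)
$\left(\left(-1 + 2\right) + B{\left(-6 \right)}\right) \left(-23\right) = \left(\left(-1 + 2\right) - \frac{2}{9}\right) \left(-23\right) = \left(1 - \frac{2}{9}\right) \left(-23\right) = \frac{7}{9} \left(-23\right) = - \frac{161}{9}$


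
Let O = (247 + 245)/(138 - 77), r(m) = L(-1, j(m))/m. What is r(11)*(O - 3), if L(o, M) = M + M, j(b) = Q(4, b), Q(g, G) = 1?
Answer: 618/671 ≈ 0.92101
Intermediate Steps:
j(b) = 1
L(o, M) = 2*M
r(m) = 2/m (r(m) = (2*1)/m = 2/m)
O = 492/61 ≈ 8.0656
r(11)*(O - 3) = (2/11)*(492/61 - 3) = (2*(1/11))*(309/61) = (2/11)*(309/61) = 618/671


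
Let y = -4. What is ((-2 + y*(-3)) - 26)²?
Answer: 256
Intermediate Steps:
((-2 + y*(-3)) - 26)² = ((-2 - 4*(-3)) - 26)² = ((-2 + 12) - 26)² = (10 - 26)² = (-16)² = 256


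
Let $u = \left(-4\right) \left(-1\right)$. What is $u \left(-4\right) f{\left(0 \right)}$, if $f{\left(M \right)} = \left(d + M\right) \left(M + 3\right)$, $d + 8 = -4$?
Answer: $576$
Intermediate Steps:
$d = -12$ ($d = -8 - 4 = -12$)
$f{\left(M \right)} = \left(-12 + M\right) \left(3 + M\right)$ ($f{\left(M \right)} = \left(-12 + M\right) \left(M + 3\right) = \left(-12 + M\right) \left(3 + M\right)$)
$u = 4$
$u \left(-4\right) f{\left(0 \right)} = 4 \left(-4\right) \left(-36 + 0^{2} - 0\right) = - 16 \left(-36 + 0 + 0\right) = \left(-16\right) \left(-36\right) = 576$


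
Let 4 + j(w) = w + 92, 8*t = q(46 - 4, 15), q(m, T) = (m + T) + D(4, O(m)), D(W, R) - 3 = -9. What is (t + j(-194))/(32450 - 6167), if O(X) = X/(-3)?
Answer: -797/210264 ≈ -0.0037905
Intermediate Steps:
O(X) = -X/3 (O(X) = X*(-⅓) = -X/3)
D(W, R) = -6 (D(W, R) = 3 - 9 = -6)
q(m, T) = -6 + T + m (q(m, T) = (m + T) - 6 = (T + m) - 6 = -6 + T + m)
t = 51/8 (t = (-6 + 15 + (46 - 4))/8 = (-6 + 15 + 42)/8 = (⅛)*51 = 51/8 ≈ 6.3750)
j(w) = 88 + w (j(w) = -4 + (w + 92) = -4 + (92 + w) = 88 + w)
(t + j(-194))/(32450 - 6167) = (51/8 + (88 - 194))/(32450 - 6167) = (51/8 - 106)/26283 = -797/8*1/26283 = -797/210264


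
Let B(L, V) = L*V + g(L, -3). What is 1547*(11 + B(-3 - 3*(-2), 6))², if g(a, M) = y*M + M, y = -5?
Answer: 2600507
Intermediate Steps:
g(a, M) = -4*M (g(a, M) = -5*M + M = -4*M)
B(L, V) = 12 + L*V (B(L, V) = L*V - 4*(-3) = L*V + 12 = 12 + L*V)
1547*(11 + B(-3 - 3*(-2), 6))² = 1547*(11 + (12 + (-3 - 3*(-2))*6))² = 1547*(11 + (12 + (-3 + 6)*6))² = 1547*(11 + (12 + 3*6))² = 1547*(11 + (12 + 18))² = 1547*(11 + 30)² = 1547*41² = 1547*1681 = 2600507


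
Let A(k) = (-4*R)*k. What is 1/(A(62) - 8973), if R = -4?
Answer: -1/7981 ≈ -0.00012530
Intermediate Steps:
A(k) = 16*k (A(k) = (-4*(-4))*k = 16*k)
1/(A(62) - 8973) = 1/(16*62 - 8973) = 1/(992 - 8973) = 1/(-7981) = -1/7981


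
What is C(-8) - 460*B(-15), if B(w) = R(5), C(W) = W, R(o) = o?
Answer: -2308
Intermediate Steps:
B(w) = 5
C(-8) - 460*B(-15) = -8 - 460*5 = -8 - 2300 = -2308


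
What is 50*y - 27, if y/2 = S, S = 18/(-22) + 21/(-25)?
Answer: -2121/11 ≈ -192.82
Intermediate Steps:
S = -456/275 (S = 18*(-1/22) + 21*(-1/25) = -9/11 - 21/25 = -456/275 ≈ -1.6582)
y = -912/275 (y = 2*(-456/275) = -912/275 ≈ -3.3164)
50*y - 27 = 50*(-912/275) - 27 = -1824/11 - 27 = -2121/11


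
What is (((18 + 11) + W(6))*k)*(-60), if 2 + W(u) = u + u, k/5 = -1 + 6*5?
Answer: -339300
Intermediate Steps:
k = 145 (k = 5*(-1 + 6*5) = 5*(-1 + 30) = 5*29 = 145)
W(u) = -2 + 2*u (W(u) = -2 + (u + u) = -2 + 2*u)
(((18 + 11) + W(6))*k)*(-60) = (((18 + 11) + (-2 + 2*6))*145)*(-60) = ((29 + (-2 + 12))*145)*(-60) = ((29 + 10)*145)*(-60) = (39*145)*(-60) = 5655*(-60) = -339300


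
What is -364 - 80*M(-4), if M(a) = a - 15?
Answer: 1156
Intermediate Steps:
M(a) = -15 + a
-364 - 80*M(-4) = -364 - 80*(-15 - 4) = -364 - 80*(-19) = -364 + 1520 = 1156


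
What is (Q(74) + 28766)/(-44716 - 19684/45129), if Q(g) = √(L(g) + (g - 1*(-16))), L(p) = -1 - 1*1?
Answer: -92727201/144143432 - 6447*√22/144143432 ≈ -0.64351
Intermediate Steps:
L(p) = -2 (L(p) = -1 - 1 = -2)
Q(g) = √(14 + g) (Q(g) = √(-2 + (g - 1*(-16))) = √(-2 + (g + 16)) = √(-2 + (16 + g)) = √(14 + g))
(Q(74) + 28766)/(-44716 - 19684/45129) = (√(14 + 74) + 28766)/(-44716 - 19684/45129) = (√88 + 28766)/(-44716 - 19684*1/45129) = (2*√22 + 28766)/(-44716 - 2812/6447) = (28766 + 2*√22)/(-288286864/6447) = (28766 + 2*√22)*(-6447/288286864) = -92727201/144143432 - 6447*√22/144143432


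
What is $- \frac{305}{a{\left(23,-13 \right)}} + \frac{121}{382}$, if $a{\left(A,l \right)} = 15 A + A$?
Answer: $- \frac{35991}{70288} \approx -0.51205$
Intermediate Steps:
$a{\left(A,l \right)} = 16 A$
$- \frac{305}{a{\left(23,-13 \right)}} + \frac{121}{382} = - \frac{305}{16 \cdot 23} + \frac{121}{382} = - \frac{305}{368} + 121 \cdot \frac{1}{382} = \left(-305\right) \frac{1}{368} + \frac{121}{382} = - \frac{305}{368} + \frac{121}{382} = - \frac{35991}{70288}$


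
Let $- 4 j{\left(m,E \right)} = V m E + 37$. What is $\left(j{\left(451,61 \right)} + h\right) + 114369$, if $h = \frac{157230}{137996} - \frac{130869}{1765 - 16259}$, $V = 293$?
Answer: $- \frac{475229800115445}{250014253} \approx -1.9008 \cdot 10^{6}$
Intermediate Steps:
$j{\left(m,E \right)} = - \frac{37}{4} - \frac{293 E m}{4}$ ($j{\left(m,E \right)} = - \frac{293 m E + 37}{4} = - \frac{293 E m + 37}{4} = - \frac{37 + 293 E m}{4} = - \frac{37}{4} - \frac{293 E m}{4}$)
$h = \frac{2542286268}{250014253}$ ($h = 157230 \cdot \frac{1}{137996} - \frac{130869}{-14494} = \frac{78615}{68998} - - \frac{130869}{14494} = \frac{78615}{68998} + \frac{130869}{14494} = \frac{2542286268}{250014253} \approx 10.169$)
$\left(j{\left(451,61 \right)} + h\right) + 114369 = \left(\left(- \frac{37}{4} - \frac{17873}{4} \cdot 451\right) + \frac{2542286268}{250014253}\right) + 114369 = \left(\left(- \frac{37}{4} - \frac{8060723}{4}\right) + \frac{2542286268}{250014253}\right) + 114369 = \left(-2015190 + \frac{2542286268}{250014253}\right) + 114369 = - \frac{503823680216802}{250014253} + 114369 = - \frac{475229800115445}{250014253}$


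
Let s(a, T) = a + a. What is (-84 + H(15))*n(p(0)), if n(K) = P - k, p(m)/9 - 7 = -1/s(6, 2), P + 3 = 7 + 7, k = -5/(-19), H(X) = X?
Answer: -14076/19 ≈ -740.84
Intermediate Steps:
s(a, T) = 2*a
k = 5/19 (k = -5*(-1/19) = 5/19 ≈ 0.26316)
P = 11 (P = -3 + (7 + 7) = -3 + 14 = 11)
p(m) = 249/4 (p(m) = 63 + 9*(-1/(2*6)) = 63 + 9*(-1/12) = 63 - 3/4 = 249/4)
n(K) = 204/19 (n(K) = 11 - 1*5/19 = 11 - 5/19 = 204/19)
(-84 + H(15))*n(p(0)) = (-84 + 15)*(204/19) = -69*204/19 = -14076/19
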